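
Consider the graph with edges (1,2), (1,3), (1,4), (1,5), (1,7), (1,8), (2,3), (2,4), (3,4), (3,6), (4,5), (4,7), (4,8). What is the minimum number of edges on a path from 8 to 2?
2 (path: 8 -> 1 -> 2, 2 edges)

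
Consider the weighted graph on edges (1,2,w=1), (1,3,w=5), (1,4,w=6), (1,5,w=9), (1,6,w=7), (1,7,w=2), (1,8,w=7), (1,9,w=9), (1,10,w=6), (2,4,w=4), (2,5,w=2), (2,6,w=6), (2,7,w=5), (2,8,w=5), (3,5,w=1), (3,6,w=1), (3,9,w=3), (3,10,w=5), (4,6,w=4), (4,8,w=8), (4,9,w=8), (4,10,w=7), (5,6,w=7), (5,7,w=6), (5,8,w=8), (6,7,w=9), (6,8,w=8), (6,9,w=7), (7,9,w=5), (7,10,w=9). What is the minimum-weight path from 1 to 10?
6 (path: 1 -> 10; weights 6 = 6)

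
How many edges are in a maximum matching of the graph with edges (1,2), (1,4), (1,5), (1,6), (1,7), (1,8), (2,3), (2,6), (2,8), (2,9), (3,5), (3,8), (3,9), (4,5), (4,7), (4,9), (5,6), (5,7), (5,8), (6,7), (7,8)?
4 (matching: (1,7), (2,6), (4,9), (5,8); upper bound floor(n/2) = floor(9/2) = 4)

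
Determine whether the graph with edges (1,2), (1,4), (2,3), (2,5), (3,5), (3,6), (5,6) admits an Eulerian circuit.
No (4 vertices have odd degree: {2, 3, 4, 5}; Eulerian circuit requires 0)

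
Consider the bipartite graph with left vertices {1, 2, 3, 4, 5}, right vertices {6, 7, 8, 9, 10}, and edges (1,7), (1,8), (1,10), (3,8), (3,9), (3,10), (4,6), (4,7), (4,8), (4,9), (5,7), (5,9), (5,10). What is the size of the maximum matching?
4 (matching: (1,10), (3,9), (4,8), (5,7); upper bound min(|L|,|R|) = min(5,5) = 5)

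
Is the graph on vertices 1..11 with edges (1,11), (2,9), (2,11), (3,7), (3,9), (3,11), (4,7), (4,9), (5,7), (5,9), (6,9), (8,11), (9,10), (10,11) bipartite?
Yes. Partition: {1, 2, 3, 4, 5, 6, 8, 10}, {7, 9, 11}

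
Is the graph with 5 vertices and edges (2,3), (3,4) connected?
No, it has 3 components: {1}, {2, 3, 4}, {5}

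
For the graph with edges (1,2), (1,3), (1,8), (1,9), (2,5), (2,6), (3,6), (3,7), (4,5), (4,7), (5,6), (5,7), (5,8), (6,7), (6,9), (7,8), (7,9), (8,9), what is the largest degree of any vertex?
6 (attained at vertex 7)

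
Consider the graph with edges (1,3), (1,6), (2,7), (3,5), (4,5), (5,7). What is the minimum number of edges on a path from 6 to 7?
4 (path: 6 -> 1 -> 3 -> 5 -> 7, 4 edges)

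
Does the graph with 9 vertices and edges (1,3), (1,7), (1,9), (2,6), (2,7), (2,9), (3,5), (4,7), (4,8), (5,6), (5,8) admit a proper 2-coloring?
Yes. Partition: {1, 2, 4, 5}, {3, 6, 7, 8, 9}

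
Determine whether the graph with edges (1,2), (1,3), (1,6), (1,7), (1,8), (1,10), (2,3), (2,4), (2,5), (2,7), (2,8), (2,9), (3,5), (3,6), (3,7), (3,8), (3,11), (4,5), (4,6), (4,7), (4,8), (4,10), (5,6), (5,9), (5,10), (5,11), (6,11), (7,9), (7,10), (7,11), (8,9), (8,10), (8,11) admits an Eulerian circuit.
No (8 vertices have odd degree: {2, 3, 5, 6, 7, 8, 10, 11}; Eulerian circuit requires 0)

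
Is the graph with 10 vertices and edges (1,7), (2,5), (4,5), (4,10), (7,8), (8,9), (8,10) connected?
No, it has 3 components: {1, 2, 4, 5, 7, 8, 9, 10}, {3}, {6}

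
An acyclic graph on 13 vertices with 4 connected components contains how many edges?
9 (Each of the 4 component trees on V_i vertices has V_i - 1 edges; summing gives V - C = 13 - 4 = 9)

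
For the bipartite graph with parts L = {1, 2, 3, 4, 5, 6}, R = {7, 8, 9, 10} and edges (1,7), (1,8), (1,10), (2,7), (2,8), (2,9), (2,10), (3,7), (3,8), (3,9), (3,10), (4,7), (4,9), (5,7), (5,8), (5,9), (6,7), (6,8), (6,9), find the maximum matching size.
4 (matching: (1,10), (2,9), (3,8), (4,7); upper bound min(|L|,|R|) = min(6,4) = 4)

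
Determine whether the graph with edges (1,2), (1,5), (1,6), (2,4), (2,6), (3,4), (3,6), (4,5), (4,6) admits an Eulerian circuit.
No (2 vertices have odd degree: {1, 2}; Eulerian circuit requires 0)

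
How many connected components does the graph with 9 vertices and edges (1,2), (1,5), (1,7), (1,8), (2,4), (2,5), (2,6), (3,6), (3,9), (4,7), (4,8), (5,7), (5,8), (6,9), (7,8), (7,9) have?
1 (components: {1, 2, 3, 4, 5, 6, 7, 8, 9})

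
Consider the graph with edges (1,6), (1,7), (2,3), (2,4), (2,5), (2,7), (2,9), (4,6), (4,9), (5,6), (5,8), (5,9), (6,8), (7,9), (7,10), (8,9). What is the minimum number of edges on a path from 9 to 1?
2 (path: 9 -> 7 -> 1, 2 edges)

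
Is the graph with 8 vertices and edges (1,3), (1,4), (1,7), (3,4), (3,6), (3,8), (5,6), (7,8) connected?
No, it has 2 components: {1, 3, 4, 5, 6, 7, 8}, {2}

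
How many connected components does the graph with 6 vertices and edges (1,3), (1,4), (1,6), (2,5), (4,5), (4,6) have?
1 (components: {1, 2, 3, 4, 5, 6})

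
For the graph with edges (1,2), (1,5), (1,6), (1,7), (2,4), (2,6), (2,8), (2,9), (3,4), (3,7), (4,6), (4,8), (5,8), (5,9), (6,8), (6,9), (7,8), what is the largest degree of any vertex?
5 (attained at vertices 2, 6, 8)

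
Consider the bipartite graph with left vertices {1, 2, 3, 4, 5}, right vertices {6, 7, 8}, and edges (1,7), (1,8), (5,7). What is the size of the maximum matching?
2 (matching: (1,8), (5,7); upper bound min(|L|,|R|) = min(5,3) = 3)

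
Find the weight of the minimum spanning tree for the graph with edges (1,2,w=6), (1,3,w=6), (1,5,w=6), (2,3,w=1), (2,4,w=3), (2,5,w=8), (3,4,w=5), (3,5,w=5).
15 (MST edges: (1,2,w=6), (2,3,w=1), (2,4,w=3), (3,5,w=5); sum of weights 6 + 1 + 3 + 5 = 15)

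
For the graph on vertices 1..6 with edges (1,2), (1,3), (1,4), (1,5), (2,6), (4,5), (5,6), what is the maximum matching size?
3 (matching: (1,3), (2,6), (4,5); upper bound floor(n/2) = floor(6/2) = 3)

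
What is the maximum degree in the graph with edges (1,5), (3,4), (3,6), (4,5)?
2 (attained at vertices 3, 4, 5)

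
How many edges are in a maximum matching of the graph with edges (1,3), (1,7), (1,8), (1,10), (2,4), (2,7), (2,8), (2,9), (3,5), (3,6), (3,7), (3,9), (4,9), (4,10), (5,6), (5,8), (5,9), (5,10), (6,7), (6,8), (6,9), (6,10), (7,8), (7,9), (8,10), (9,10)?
5 (matching: (1,3), (2,8), (4,10), (5,9), (6,7); upper bound floor(n/2) = floor(10/2) = 5)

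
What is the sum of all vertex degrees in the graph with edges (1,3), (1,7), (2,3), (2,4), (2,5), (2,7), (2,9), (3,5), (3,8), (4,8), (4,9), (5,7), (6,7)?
26 (handshake: sum of degrees = 2|E| = 2 x 13 = 26)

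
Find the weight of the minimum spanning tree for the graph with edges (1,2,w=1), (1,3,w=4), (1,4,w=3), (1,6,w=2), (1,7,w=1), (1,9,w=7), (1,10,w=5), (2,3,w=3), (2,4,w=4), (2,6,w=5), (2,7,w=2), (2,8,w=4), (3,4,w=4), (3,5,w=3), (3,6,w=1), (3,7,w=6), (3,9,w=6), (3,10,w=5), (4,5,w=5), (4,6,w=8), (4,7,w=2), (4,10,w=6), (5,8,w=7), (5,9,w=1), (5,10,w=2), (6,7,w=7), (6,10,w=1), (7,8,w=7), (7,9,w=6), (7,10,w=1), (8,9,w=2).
12 (MST edges: (1,2,w=1), (1,7,w=1), (3,6,w=1), (4,7,w=2), (5,9,w=1), (5,10,w=2), (6,10,w=1), (7,10,w=1), (8,9,w=2); sum of weights 1 + 1 + 1 + 2 + 1 + 2 + 1 + 1 + 2 = 12)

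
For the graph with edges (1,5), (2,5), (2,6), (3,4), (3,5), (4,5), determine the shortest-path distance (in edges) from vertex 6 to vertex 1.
3 (path: 6 -> 2 -> 5 -> 1, 3 edges)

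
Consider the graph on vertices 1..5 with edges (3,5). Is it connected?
No, it has 4 components: {1}, {2}, {3, 5}, {4}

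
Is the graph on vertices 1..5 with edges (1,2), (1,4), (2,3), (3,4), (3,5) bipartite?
Yes. Partition: {1, 3}, {2, 4, 5}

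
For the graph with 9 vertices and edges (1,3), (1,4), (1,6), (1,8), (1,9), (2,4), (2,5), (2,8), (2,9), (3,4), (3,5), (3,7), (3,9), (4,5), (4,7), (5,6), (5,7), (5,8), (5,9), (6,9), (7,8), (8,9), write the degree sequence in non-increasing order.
[7, 6, 5, 5, 5, 5, 4, 4, 3] (degrees: deg(1)=5, deg(2)=4, deg(3)=5, deg(4)=5, deg(5)=7, deg(6)=3, deg(7)=4, deg(8)=5, deg(9)=6)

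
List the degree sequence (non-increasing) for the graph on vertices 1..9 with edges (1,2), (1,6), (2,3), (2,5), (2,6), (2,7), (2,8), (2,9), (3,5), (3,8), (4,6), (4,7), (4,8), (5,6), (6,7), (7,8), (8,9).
[7, 5, 5, 4, 3, 3, 3, 2, 2] (degrees: deg(1)=2, deg(2)=7, deg(3)=3, deg(4)=3, deg(5)=3, deg(6)=5, deg(7)=4, deg(8)=5, deg(9)=2)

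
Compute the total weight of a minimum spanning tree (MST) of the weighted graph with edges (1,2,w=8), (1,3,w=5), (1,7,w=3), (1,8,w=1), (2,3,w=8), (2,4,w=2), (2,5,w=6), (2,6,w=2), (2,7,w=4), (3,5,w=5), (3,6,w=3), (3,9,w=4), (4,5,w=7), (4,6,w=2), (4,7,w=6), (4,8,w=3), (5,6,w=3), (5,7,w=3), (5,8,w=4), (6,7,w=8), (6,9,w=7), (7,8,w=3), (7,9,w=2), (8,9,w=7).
19 (MST edges: (1,7,w=3), (1,8,w=1), (2,4,w=2), (2,6,w=2), (3,6,w=3), (4,8,w=3), (5,6,w=3), (7,9,w=2); sum of weights 3 + 1 + 2 + 2 + 3 + 3 + 3 + 2 = 19)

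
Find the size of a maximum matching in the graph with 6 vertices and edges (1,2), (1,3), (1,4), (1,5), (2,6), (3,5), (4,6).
3 (matching: (1,4), (2,6), (3,5); upper bound floor(n/2) = floor(6/2) = 3)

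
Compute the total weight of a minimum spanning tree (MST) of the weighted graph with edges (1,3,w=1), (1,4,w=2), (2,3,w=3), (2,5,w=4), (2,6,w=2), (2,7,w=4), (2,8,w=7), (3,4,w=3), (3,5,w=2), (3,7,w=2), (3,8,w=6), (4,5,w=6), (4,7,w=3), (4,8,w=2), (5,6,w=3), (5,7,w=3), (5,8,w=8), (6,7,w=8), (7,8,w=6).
14 (MST edges: (1,3,w=1), (1,4,w=2), (2,3,w=3), (2,6,w=2), (3,5,w=2), (3,7,w=2), (4,8,w=2); sum of weights 1 + 2 + 3 + 2 + 2 + 2 + 2 = 14)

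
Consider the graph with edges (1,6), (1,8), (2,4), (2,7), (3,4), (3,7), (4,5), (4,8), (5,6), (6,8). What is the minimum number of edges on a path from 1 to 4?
2 (path: 1 -> 8 -> 4, 2 edges)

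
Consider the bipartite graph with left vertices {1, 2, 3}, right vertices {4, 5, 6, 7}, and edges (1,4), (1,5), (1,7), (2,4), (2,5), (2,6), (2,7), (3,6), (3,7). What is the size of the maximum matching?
3 (matching: (1,7), (2,5), (3,6); upper bound min(|L|,|R|) = min(3,4) = 3)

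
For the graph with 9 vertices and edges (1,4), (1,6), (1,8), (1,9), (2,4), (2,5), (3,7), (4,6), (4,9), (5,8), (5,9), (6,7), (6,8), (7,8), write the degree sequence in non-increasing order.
[4, 4, 4, 4, 3, 3, 3, 2, 1] (degrees: deg(1)=4, deg(2)=2, deg(3)=1, deg(4)=4, deg(5)=3, deg(6)=4, deg(7)=3, deg(8)=4, deg(9)=3)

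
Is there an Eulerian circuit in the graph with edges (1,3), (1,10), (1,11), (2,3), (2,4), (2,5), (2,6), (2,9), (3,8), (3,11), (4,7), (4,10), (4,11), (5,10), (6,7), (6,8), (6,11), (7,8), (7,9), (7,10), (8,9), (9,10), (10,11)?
No (4 vertices have odd degree: {1, 2, 7, 11}; Eulerian circuit requires 0)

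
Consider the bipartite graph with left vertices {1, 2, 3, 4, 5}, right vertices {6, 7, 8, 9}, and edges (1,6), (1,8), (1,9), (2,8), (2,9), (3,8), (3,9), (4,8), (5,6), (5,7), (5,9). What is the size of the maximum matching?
4 (matching: (1,6), (2,8), (3,9), (5,7); upper bound min(|L|,|R|) = min(5,4) = 4)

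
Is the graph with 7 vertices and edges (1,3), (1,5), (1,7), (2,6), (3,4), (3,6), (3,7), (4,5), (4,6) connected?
Yes (BFS from 1 visits [1, 3, 5, 7, 4, 6, 2] — all 7 vertices reached)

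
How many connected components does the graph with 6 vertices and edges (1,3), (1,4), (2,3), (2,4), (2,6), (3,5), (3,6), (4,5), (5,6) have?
1 (components: {1, 2, 3, 4, 5, 6})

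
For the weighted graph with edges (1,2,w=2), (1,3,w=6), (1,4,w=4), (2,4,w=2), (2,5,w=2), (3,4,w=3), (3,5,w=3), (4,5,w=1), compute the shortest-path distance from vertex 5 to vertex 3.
3 (path: 5 -> 3; weights 3 = 3)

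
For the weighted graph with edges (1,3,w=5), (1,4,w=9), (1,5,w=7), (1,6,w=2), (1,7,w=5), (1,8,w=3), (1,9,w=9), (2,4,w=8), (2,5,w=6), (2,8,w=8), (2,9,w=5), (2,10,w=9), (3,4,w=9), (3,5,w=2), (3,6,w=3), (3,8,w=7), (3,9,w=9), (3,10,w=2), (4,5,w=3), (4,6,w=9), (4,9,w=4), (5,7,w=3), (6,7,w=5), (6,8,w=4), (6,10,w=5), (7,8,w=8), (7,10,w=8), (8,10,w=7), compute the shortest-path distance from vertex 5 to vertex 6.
5 (path: 5 -> 3 -> 6; weights 2 + 3 = 5)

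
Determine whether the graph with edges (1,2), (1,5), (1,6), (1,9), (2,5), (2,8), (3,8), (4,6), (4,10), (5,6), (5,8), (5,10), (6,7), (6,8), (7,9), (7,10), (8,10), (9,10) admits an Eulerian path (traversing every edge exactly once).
No (8 vertices have odd degree: {2, 3, 5, 6, 7, 8, 9, 10}; Eulerian path requires 0 or 2)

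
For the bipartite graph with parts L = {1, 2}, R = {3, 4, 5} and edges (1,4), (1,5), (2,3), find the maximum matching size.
2 (matching: (1,5), (2,3); upper bound min(|L|,|R|) = min(2,3) = 2)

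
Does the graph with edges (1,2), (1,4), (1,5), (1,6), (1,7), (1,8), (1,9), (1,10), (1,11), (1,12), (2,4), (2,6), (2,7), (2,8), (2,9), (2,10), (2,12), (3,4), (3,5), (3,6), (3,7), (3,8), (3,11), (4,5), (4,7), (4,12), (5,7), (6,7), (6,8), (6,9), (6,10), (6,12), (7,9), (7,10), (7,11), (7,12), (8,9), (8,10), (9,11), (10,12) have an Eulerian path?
Yes — and in fact it has an Eulerian circuit (the graph is connected and all 12 vertices have even degree)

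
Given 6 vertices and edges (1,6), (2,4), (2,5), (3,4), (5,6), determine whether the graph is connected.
Yes (BFS from 1 visits [1, 6, 5, 2, 4, 3] — all 6 vertices reached)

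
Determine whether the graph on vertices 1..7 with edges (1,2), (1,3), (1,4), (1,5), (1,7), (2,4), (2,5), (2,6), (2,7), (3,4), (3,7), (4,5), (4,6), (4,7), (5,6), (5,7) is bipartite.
No (odd cycle of length 3: 2 -> 1 -> 5 -> 2)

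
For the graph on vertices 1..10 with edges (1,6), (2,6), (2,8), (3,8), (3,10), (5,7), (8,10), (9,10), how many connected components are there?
3 (components: {1, 2, 3, 6, 8, 9, 10}, {4}, {5, 7})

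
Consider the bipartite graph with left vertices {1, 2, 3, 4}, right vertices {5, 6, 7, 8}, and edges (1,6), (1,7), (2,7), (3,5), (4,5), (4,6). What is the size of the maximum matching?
3 (matching: (1,7), (3,5), (4,6); upper bound min(|L|,|R|) = min(4,4) = 4)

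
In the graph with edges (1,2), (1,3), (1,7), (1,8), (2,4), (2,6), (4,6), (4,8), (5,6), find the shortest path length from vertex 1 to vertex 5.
3 (path: 1 -> 2 -> 6 -> 5, 3 edges)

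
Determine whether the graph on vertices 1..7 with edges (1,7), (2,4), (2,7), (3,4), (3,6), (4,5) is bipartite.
Yes. Partition: {1, 2, 3, 5}, {4, 6, 7}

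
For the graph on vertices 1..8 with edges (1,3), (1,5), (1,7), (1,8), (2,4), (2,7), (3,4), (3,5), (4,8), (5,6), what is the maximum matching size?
4 (matching: (1,8), (2,7), (3,4), (5,6); upper bound floor(n/2) = floor(8/2) = 4)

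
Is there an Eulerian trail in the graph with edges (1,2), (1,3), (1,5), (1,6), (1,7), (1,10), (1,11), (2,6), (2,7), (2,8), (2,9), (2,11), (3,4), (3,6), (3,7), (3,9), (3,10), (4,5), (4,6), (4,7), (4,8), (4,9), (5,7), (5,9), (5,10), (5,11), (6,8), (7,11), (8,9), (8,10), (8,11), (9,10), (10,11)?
Yes (the graph is connected and exactly 2 vertices have odd degree: {1, 6}; any Eulerian path must start and end at those)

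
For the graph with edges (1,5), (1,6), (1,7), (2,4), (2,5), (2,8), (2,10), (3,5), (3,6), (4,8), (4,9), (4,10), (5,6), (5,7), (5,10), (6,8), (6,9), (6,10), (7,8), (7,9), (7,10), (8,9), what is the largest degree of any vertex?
6 (attained at vertices 5, 6)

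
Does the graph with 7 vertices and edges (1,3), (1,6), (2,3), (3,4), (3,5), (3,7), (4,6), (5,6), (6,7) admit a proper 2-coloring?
Yes. Partition: {1, 2, 4, 5, 7}, {3, 6}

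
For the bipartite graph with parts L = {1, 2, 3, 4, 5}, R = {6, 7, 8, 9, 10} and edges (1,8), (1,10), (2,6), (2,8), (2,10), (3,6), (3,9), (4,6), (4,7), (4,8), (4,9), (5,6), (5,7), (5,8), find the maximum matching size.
5 (matching: (1,10), (2,8), (3,9), (4,7), (5,6); upper bound min(|L|,|R|) = min(5,5) = 5)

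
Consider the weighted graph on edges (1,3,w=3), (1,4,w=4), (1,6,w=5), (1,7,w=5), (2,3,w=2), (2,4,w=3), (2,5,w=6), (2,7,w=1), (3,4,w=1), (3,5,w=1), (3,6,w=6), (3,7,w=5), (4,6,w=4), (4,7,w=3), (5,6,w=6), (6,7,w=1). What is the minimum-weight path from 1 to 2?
5 (path: 1 -> 3 -> 2; weights 3 + 2 = 5)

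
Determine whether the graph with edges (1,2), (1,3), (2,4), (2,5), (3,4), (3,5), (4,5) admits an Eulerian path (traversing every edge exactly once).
No (4 vertices have odd degree: {2, 3, 4, 5}; Eulerian path requires 0 or 2)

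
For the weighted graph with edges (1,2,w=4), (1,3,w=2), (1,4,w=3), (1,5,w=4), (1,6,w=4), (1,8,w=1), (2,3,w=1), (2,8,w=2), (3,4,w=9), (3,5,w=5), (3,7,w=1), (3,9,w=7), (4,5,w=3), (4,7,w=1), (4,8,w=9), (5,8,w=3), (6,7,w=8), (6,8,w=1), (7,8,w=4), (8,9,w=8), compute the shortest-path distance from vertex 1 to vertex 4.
3 (path: 1 -> 4; weights 3 = 3)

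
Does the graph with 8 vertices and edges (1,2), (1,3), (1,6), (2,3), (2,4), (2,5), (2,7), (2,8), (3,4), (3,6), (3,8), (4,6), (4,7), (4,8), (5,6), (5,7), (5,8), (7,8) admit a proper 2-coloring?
No (odd cycle of length 3: 2 -> 1 -> 3 -> 2)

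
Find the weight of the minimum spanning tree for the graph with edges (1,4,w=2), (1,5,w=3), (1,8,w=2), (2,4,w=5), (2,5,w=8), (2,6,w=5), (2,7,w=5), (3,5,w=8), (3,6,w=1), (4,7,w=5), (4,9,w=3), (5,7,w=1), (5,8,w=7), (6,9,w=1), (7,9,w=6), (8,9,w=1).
16 (MST edges: (1,4,w=2), (1,5,w=3), (1,8,w=2), (2,7,w=5), (3,6,w=1), (5,7,w=1), (6,9,w=1), (8,9,w=1); sum of weights 2 + 3 + 2 + 5 + 1 + 1 + 1 + 1 = 16)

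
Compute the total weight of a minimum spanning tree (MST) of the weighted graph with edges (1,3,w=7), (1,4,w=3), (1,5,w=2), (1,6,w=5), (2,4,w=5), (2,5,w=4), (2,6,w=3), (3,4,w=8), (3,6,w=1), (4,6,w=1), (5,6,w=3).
10 (MST edges: (1,4,w=3), (1,5,w=2), (2,6,w=3), (3,6,w=1), (4,6,w=1); sum of weights 3 + 2 + 3 + 1 + 1 = 10)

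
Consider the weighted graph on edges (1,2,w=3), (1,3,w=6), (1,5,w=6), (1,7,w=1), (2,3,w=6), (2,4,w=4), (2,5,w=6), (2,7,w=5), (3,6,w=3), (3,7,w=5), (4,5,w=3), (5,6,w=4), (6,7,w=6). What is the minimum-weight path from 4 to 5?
3 (path: 4 -> 5; weights 3 = 3)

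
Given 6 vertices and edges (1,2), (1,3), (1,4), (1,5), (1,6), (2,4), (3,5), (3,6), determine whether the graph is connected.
Yes (BFS from 1 visits [1, 2, 3, 4, 5, 6] — all 6 vertices reached)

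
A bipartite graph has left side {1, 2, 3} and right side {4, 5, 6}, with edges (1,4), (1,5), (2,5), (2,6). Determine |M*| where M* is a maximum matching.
2 (matching: (1,5), (2,6); upper bound min(|L|,|R|) = min(3,3) = 3)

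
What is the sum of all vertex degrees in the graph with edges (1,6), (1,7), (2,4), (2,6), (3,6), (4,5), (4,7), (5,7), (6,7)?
18 (handshake: sum of degrees = 2|E| = 2 x 9 = 18)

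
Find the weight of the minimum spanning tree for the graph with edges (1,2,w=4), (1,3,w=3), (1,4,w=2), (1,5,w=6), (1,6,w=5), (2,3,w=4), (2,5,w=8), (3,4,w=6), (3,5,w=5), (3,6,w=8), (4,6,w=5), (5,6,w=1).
15 (MST edges: (1,2,w=4), (1,3,w=3), (1,4,w=2), (1,6,w=5), (5,6,w=1); sum of weights 4 + 3 + 2 + 5 + 1 = 15)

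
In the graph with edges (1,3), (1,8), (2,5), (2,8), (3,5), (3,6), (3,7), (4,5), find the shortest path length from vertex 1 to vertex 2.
2 (path: 1 -> 8 -> 2, 2 edges)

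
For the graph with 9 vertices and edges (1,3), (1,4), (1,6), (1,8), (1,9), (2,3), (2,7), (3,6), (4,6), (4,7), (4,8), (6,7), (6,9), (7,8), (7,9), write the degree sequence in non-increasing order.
[5, 5, 5, 4, 3, 3, 3, 2, 0] (degrees: deg(1)=5, deg(2)=2, deg(3)=3, deg(4)=4, deg(5)=0, deg(6)=5, deg(7)=5, deg(8)=3, deg(9)=3)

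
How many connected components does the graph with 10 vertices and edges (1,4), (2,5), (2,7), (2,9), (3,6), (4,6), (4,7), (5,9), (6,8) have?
2 (components: {1, 2, 3, 4, 5, 6, 7, 8, 9}, {10})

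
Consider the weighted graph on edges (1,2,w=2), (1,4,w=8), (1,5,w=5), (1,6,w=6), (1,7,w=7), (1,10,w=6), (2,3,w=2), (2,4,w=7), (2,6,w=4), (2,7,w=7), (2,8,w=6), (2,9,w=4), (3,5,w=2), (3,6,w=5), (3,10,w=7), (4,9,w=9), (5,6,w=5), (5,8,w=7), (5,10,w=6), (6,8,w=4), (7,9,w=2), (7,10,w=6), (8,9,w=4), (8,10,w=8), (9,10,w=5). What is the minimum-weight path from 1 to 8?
8 (path: 1 -> 2 -> 8; weights 2 + 6 = 8)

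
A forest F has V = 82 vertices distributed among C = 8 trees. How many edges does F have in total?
74 (Each of the 8 component trees on V_i vertices has V_i - 1 edges; summing gives V - C = 82 - 8 = 74)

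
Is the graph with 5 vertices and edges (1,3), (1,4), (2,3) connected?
No, it has 2 components: {1, 2, 3, 4}, {5}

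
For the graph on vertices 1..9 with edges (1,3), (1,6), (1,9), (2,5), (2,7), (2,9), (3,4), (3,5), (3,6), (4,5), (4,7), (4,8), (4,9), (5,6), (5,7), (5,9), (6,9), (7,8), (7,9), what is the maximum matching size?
4 (matching: (1,6), (2,9), (3,5), (7,8); upper bound floor(n/2) = floor(9/2) = 4)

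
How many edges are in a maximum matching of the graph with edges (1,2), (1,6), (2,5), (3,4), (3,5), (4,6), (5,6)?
3 (matching: (1,2), (3,4), (5,6); upper bound floor(n/2) = floor(6/2) = 3)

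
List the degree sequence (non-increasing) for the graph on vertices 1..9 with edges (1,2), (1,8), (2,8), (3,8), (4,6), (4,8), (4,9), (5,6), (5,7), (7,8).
[5, 3, 2, 2, 2, 2, 2, 1, 1] (degrees: deg(1)=2, deg(2)=2, deg(3)=1, deg(4)=3, deg(5)=2, deg(6)=2, deg(7)=2, deg(8)=5, deg(9)=1)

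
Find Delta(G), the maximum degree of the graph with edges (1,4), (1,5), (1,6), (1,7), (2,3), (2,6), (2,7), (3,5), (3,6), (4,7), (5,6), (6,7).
5 (attained at vertex 6)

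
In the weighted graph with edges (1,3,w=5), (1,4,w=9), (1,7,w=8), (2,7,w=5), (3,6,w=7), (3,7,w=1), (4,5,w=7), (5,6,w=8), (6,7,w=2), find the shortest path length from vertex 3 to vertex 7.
1 (path: 3 -> 7; weights 1 = 1)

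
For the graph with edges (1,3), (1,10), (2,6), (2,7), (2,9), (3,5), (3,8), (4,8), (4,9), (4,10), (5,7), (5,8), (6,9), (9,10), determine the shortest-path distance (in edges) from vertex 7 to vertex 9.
2 (path: 7 -> 2 -> 9, 2 edges)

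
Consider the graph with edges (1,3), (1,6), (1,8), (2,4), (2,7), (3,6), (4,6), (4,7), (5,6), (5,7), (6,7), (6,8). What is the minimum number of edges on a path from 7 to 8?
2 (path: 7 -> 6 -> 8, 2 edges)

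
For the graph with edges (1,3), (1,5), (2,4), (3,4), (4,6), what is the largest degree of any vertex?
3 (attained at vertex 4)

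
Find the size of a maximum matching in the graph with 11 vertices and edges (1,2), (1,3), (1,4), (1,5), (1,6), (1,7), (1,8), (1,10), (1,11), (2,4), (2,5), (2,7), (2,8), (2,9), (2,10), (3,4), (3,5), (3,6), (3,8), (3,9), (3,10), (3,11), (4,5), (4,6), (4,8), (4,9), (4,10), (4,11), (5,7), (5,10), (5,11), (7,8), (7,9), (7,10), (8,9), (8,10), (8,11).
5 (matching: (1,10), (3,8), (4,6), (5,11), (7,9); upper bound floor(n/2) = floor(11/2) = 5)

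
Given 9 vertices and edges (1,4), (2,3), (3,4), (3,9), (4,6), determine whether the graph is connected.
No, it has 4 components: {1, 2, 3, 4, 6, 9}, {5}, {7}, {8}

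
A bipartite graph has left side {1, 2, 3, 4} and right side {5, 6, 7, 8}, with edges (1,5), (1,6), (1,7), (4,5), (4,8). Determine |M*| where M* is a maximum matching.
2 (matching: (1,7), (4,8); upper bound min(|L|,|R|) = min(4,4) = 4)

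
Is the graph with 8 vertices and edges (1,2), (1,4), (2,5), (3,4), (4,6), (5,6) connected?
No, it has 3 components: {1, 2, 3, 4, 5, 6}, {7}, {8}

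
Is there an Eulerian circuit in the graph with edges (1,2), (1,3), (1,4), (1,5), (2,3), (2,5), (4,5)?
No (2 vertices have odd degree: {2, 5}; Eulerian circuit requires 0)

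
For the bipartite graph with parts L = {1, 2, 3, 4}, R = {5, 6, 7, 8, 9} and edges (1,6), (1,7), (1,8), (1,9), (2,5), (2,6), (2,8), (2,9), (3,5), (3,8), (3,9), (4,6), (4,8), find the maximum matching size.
4 (matching: (1,7), (2,8), (3,9), (4,6); upper bound min(|L|,|R|) = min(4,5) = 4)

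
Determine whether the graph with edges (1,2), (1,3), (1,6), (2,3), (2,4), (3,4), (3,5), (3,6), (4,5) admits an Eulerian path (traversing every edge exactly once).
No (4 vertices have odd degree: {1, 2, 3, 4}; Eulerian path requires 0 or 2)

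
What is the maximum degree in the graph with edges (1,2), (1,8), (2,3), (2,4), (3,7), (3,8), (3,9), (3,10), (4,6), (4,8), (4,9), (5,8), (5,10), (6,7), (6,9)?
5 (attained at vertex 3)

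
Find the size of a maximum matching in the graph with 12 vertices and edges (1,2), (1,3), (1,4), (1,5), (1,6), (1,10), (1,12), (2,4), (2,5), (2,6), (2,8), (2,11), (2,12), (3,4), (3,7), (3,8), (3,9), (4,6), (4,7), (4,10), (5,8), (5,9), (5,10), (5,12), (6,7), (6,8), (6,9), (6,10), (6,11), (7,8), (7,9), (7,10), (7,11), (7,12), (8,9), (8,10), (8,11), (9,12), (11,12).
6 (matching: (1,10), (2,8), (3,9), (4,6), (5,12), (7,11); upper bound floor(n/2) = floor(12/2) = 6)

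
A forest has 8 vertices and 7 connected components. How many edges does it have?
1 (Each of the 7 component trees on V_i vertices has V_i - 1 edges; summing gives V - C = 8 - 7 = 1)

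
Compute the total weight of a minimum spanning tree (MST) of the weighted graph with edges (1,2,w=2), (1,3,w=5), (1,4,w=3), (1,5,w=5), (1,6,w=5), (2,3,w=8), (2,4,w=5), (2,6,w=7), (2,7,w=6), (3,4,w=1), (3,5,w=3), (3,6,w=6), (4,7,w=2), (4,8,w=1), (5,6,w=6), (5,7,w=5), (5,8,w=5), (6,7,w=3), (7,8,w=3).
15 (MST edges: (1,2,w=2), (1,4,w=3), (3,4,w=1), (3,5,w=3), (4,7,w=2), (4,8,w=1), (6,7,w=3); sum of weights 2 + 3 + 1 + 3 + 2 + 1 + 3 = 15)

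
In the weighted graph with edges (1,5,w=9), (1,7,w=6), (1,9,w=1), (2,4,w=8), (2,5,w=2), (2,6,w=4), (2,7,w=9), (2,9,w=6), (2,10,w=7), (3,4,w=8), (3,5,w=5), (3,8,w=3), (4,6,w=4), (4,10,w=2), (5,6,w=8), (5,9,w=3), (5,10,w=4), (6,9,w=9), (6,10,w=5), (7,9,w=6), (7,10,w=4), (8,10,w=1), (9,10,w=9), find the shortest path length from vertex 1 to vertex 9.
1 (path: 1 -> 9; weights 1 = 1)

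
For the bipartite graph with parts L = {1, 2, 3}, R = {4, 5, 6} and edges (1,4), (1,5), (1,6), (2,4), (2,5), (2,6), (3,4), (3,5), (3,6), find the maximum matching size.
3 (matching: (1,6), (2,5), (3,4); upper bound min(|L|,|R|) = min(3,3) = 3)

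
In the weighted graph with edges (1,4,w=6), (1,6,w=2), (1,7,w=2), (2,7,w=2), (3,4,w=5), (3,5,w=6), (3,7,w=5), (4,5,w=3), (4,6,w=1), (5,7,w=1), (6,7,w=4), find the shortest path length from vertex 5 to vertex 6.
4 (path: 5 -> 4 -> 6; weights 3 + 1 = 4)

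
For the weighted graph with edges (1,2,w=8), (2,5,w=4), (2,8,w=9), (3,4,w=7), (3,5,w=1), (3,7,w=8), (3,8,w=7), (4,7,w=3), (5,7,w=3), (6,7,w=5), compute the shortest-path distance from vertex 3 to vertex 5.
1 (path: 3 -> 5; weights 1 = 1)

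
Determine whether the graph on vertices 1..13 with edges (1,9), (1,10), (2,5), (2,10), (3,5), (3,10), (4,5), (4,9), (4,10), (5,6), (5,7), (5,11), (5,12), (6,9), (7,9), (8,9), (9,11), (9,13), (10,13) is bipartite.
Yes. Partition: {1, 2, 3, 4, 6, 7, 8, 11, 12, 13}, {5, 9, 10}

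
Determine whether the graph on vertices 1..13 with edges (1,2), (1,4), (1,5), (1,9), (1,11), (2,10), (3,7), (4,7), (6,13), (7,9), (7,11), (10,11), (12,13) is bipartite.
Yes. Partition: {1, 6, 7, 8, 10, 12}, {2, 3, 4, 5, 9, 11, 13}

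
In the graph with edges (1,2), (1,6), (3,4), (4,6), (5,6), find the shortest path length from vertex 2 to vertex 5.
3 (path: 2 -> 1 -> 6 -> 5, 3 edges)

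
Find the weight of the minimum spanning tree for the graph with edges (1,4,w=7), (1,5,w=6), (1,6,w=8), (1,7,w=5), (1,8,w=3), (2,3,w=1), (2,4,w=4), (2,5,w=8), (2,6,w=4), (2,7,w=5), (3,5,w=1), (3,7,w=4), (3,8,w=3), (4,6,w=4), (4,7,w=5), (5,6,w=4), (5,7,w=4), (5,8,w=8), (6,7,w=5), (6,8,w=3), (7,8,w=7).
19 (MST edges: (1,8,w=3), (2,3,w=1), (2,4,w=4), (3,5,w=1), (3,7,w=4), (3,8,w=3), (6,8,w=3); sum of weights 3 + 1 + 4 + 1 + 4 + 3 + 3 = 19)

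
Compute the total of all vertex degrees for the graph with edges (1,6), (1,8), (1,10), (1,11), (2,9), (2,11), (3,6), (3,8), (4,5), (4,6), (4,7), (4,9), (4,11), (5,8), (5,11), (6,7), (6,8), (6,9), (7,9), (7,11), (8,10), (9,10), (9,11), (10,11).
48 (handshake: sum of degrees = 2|E| = 2 x 24 = 48)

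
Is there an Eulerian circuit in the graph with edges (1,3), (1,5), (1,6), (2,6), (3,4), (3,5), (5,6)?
No (6 vertices have odd degree: {1, 2, 3, 4, 5, 6}; Eulerian circuit requires 0)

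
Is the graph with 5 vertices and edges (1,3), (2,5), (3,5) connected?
No, it has 2 components: {1, 2, 3, 5}, {4}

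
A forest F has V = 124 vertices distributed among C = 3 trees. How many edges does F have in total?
121 (Each of the 3 component trees on V_i vertices has V_i - 1 edges; summing gives V - C = 124 - 3 = 121)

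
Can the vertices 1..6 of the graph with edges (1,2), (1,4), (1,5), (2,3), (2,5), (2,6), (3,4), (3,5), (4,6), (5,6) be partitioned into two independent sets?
No (odd cycle of length 3: 2 -> 1 -> 5 -> 2)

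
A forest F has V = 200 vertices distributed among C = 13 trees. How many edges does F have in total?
187 (Each of the 13 component trees on V_i vertices has V_i - 1 edges; summing gives V - C = 200 - 13 = 187)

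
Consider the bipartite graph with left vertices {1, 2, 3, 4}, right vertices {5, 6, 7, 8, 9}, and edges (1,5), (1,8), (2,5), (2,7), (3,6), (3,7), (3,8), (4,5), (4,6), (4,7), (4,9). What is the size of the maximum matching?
4 (matching: (1,8), (2,7), (3,6), (4,9); upper bound min(|L|,|R|) = min(4,5) = 4)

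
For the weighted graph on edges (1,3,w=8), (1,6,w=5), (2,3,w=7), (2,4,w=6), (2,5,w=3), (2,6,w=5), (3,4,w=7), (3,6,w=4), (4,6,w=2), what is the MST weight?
19 (MST edges: (1,6,w=5), (2,5,w=3), (2,6,w=5), (3,6,w=4), (4,6,w=2); sum of weights 5 + 3 + 5 + 4 + 2 = 19)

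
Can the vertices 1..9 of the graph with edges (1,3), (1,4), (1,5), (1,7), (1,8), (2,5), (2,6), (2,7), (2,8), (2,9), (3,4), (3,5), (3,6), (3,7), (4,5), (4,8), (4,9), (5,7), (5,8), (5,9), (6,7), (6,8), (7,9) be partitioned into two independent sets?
No (odd cycle of length 3: 5 -> 1 -> 3 -> 5)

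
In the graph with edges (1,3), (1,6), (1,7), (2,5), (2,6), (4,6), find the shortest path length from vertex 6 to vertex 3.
2 (path: 6 -> 1 -> 3, 2 edges)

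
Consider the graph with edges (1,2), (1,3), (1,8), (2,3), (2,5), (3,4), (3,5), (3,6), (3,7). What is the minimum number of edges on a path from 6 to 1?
2 (path: 6 -> 3 -> 1, 2 edges)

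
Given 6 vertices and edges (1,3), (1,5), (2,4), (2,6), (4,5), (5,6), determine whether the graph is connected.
Yes (BFS from 1 visits [1, 3, 5, 4, 6, 2] — all 6 vertices reached)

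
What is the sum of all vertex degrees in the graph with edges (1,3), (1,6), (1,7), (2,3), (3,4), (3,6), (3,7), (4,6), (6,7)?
18 (handshake: sum of degrees = 2|E| = 2 x 9 = 18)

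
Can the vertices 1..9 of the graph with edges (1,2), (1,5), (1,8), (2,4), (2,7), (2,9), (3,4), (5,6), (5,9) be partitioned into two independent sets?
Yes. Partition: {1, 4, 6, 7, 9}, {2, 3, 5, 8}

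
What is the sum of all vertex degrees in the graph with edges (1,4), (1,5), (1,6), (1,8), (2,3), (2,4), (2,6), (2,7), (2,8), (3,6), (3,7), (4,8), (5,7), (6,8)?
28 (handshake: sum of degrees = 2|E| = 2 x 14 = 28)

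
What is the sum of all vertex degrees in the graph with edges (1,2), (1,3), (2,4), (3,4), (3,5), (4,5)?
12 (handshake: sum of degrees = 2|E| = 2 x 6 = 12)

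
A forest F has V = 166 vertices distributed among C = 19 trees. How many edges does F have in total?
147 (Each of the 19 component trees on V_i vertices has V_i - 1 edges; summing gives V - C = 166 - 19 = 147)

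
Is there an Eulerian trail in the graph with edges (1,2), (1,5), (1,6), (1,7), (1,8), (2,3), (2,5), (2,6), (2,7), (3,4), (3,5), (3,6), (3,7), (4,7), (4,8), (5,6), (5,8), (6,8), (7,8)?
No (8 vertices have odd degree: {1, 2, 3, 4, 5, 6, 7, 8}; Eulerian path requires 0 or 2)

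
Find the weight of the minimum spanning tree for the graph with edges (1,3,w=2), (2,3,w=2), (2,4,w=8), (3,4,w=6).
10 (MST edges: (1,3,w=2), (2,3,w=2), (3,4,w=6); sum of weights 2 + 2 + 6 = 10)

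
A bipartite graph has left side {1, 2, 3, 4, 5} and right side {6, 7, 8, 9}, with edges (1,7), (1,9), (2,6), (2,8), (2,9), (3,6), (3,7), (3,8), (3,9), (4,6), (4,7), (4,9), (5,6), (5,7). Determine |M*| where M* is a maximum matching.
4 (matching: (1,9), (2,8), (3,7), (4,6); upper bound min(|L|,|R|) = min(5,4) = 4)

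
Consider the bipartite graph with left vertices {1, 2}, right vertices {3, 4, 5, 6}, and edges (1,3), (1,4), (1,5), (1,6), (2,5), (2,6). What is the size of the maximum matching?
2 (matching: (1,6), (2,5); upper bound min(|L|,|R|) = min(2,4) = 2)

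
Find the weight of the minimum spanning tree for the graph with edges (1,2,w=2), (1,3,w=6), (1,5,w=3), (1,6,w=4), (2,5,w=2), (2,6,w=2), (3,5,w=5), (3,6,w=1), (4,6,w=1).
8 (MST edges: (1,2,w=2), (2,5,w=2), (2,6,w=2), (3,6,w=1), (4,6,w=1); sum of weights 2 + 2 + 2 + 1 + 1 = 8)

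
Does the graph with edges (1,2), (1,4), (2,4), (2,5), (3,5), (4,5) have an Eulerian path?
No (4 vertices have odd degree: {2, 3, 4, 5}; Eulerian path requires 0 or 2)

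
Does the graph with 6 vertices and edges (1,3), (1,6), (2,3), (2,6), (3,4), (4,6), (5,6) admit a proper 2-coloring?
Yes. Partition: {1, 2, 4, 5}, {3, 6}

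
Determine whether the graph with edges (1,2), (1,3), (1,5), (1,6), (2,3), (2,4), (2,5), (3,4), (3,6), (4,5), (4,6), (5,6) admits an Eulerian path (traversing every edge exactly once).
Yes — and in fact it has an Eulerian circuit (the graph is connected and all 6 vertices have even degree)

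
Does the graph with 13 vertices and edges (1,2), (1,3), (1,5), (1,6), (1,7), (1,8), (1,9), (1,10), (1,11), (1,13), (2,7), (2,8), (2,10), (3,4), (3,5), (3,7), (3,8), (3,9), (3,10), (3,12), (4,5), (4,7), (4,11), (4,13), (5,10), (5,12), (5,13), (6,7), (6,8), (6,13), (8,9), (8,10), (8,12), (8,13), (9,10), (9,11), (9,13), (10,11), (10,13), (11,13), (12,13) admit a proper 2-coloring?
No (odd cycle of length 3: 11 -> 1 -> 10 -> 11)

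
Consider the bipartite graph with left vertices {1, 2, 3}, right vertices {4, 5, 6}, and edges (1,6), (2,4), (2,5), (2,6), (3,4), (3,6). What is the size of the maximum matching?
3 (matching: (1,6), (2,5), (3,4); upper bound min(|L|,|R|) = min(3,3) = 3)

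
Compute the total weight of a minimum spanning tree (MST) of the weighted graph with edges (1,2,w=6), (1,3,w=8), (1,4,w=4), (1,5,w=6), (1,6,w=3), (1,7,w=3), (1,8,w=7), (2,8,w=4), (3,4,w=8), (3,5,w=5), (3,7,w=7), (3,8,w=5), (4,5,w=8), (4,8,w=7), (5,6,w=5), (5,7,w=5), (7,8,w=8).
29 (MST edges: (1,4,w=4), (1,6,w=3), (1,7,w=3), (2,8,w=4), (3,5,w=5), (3,8,w=5), (5,6,w=5); sum of weights 4 + 3 + 3 + 4 + 5 + 5 + 5 = 29)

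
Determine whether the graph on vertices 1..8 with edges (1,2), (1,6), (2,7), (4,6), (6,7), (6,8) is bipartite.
Yes. Partition: {1, 3, 4, 5, 7, 8}, {2, 6}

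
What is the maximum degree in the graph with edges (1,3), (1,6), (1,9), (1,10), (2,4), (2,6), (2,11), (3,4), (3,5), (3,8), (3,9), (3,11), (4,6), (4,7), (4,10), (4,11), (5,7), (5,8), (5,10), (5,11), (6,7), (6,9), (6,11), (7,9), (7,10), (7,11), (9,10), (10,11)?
7 (attained at vertex 11)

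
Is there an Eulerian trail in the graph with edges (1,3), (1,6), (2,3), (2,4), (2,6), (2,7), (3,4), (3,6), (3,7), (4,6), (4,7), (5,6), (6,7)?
Yes (the graph is connected and exactly 2 vertices have odd degree: {3, 5}; any Eulerian path must start and end at those)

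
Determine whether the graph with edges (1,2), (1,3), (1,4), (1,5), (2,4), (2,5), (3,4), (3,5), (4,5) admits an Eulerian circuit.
No (2 vertices have odd degree: {2, 3}; Eulerian circuit requires 0)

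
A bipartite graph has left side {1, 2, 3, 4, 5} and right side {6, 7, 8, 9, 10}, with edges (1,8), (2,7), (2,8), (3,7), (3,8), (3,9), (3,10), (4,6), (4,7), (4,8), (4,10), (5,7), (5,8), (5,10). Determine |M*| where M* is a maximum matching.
5 (matching: (1,8), (2,7), (3,9), (4,6), (5,10); upper bound min(|L|,|R|) = min(5,5) = 5)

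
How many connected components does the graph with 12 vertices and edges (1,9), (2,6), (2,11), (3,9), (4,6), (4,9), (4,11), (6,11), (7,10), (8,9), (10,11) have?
3 (components: {1, 2, 3, 4, 6, 7, 8, 9, 10, 11}, {5}, {12})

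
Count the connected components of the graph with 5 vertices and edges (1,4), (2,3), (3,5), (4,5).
1 (components: {1, 2, 3, 4, 5})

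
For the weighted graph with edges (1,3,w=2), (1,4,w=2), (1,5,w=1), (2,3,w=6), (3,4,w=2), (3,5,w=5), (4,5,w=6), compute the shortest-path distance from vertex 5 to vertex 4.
3 (path: 5 -> 1 -> 4; weights 1 + 2 = 3)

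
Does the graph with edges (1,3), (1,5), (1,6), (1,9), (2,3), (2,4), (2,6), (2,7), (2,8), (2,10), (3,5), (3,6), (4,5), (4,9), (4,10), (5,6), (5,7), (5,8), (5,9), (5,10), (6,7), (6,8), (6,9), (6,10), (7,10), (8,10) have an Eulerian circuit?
Yes (the graph is connected and all 10 vertices have even degree)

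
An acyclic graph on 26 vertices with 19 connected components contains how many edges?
7 (Each of the 19 component trees on V_i vertices has V_i - 1 edges; summing gives V - C = 26 - 19 = 7)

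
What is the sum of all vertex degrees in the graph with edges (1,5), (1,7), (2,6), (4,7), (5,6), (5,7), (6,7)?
14 (handshake: sum of degrees = 2|E| = 2 x 7 = 14)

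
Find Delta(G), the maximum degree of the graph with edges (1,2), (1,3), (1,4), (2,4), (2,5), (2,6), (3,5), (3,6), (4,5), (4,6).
4 (attained at vertices 2, 4)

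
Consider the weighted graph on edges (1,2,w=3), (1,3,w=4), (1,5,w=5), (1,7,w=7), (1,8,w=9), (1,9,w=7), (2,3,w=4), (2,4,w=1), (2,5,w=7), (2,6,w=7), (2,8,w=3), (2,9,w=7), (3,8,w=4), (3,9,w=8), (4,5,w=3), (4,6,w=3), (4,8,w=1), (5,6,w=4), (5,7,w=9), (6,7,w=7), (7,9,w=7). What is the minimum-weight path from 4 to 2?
1 (path: 4 -> 2; weights 1 = 1)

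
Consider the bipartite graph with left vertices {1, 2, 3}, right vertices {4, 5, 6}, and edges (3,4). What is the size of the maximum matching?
1 (matching: (3,4); upper bound min(|L|,|R|) = min(3,3) = 3)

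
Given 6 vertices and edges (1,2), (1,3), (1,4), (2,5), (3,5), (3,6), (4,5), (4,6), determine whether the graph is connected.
Yes (BFS from 1 visits [1, 2, 3, 4, 5, 6] — all 6 vertices reached)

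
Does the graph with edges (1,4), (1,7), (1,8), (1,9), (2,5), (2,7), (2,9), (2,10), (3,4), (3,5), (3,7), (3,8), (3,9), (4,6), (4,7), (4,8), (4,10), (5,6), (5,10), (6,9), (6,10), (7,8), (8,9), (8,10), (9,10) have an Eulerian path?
Yes (the graph is connected and exactly 2 vertices have odd degree: {3, 7}; any Eulerian path must start and end at those)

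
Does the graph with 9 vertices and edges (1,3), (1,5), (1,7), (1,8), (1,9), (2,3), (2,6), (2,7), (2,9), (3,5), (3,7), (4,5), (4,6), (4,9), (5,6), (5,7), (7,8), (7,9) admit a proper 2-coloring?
No (odd cycle of length 3: 5 -> 1 -> 3 -> 5)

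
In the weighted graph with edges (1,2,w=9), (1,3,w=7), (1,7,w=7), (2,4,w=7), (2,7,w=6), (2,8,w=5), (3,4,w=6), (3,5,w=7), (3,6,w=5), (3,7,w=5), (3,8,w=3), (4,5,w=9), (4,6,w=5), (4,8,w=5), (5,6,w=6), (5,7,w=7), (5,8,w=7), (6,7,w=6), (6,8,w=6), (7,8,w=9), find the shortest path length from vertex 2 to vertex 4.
7 (path: 2 -> 4; weights 7 = 7)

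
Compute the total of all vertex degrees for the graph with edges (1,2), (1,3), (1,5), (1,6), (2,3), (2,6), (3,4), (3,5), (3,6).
18 (handshake: sum of degrees = 2|E| = 2 x 9 = 18)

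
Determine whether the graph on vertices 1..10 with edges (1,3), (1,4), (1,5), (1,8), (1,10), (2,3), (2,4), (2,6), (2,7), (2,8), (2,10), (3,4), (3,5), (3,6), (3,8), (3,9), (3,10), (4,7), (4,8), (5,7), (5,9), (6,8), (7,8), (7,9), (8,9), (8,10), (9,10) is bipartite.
No (odd cycle of length 3: 3 -> 1 -> 5 -> 3)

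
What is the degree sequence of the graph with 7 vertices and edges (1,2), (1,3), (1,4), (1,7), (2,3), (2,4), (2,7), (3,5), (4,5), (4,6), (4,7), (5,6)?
[5, 4, 4, 3, 3, 3, 2] (degrees: deg(1)=4, deg(2)=4, deg(3)=3, deg(4)=5, deg(5)=3, deg(6)=2, deg(7)=3)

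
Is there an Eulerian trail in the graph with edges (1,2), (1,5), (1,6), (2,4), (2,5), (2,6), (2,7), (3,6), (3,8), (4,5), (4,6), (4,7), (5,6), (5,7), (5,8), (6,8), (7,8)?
Yes (the graph is connected and exactly 2 vertices have odd degree: {1, 2}; any Eulerian path must start and end at those)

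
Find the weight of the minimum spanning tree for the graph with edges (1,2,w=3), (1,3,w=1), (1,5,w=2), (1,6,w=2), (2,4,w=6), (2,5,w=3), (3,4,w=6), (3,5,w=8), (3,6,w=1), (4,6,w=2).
9 (MST edges: (1,2,w=3), (1,3,w=1), (1,5,w=2), (3,6,w=1), (4,6,w=2); sum of weights 3 + 1 + 2 + 1 + 2 = 9)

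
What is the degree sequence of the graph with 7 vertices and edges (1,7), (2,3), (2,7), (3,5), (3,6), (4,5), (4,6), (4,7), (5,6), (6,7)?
[4, 4, 3, 3, 3, 2, 1] (degrees: deg(1)=1, deg(2)=2, deg(3)=3, deg(4)=3, deg(5)=3, deg(6)=4, deg(7)=4)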